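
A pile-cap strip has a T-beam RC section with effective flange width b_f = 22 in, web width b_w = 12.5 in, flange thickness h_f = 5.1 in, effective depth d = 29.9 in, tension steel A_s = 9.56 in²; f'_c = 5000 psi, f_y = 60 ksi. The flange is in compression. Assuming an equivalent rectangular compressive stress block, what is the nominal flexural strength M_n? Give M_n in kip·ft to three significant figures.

M_n ≈ 1280 kip·ft

Tension: T = A_s f_y = 9.56 × 60 = 573.6 kips.
Try a within the flange: a = T/(0.85 f'_c b_f) = 573.6/(0.85 × 5 × 22) = 6.135 in.
a = 6.135 > h_f = 5.1 in: the block extends into the web. Split into flange-overhang and web parts.
C_f = 0.85 f'_c (b_f − b_w) h_f = 0.85 × 5 × (22 − 12.5) × 5.1 = 205.9 kips.
Remaining web compression depth: a_w = (T − C_f)/(0.85 f'_c b_w) = (573.6 − 205.9)/(0.85 × 5 × 12.5) = 6.921 in.
M_n = C_f(d − h_f/2) + (T − C_f)(d − a_w/2) = 205.9 × (29.9 − 2.55) + 367.7 × (29.9 − 3.4605) = 5631.4 + 9721.8 = 15353.2 kip·in.
M_n = 15353.2/12 = 1279.43 kip·ft.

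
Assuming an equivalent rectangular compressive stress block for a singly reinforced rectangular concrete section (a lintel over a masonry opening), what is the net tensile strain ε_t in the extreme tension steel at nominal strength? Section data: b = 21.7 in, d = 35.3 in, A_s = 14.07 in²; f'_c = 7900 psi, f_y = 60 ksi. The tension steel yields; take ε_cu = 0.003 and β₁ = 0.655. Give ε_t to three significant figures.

ε_t ≈ 0.00897

a = A_s f_y/(0.85 f'_c b) = 5.793 in.
β₁ = 0.655, so c = a/β₁ = 5.793/0.655 = 8.844 in.
From the linear strain diagram with ε_cu = 0.003: ε_t = 0.003 (d − c)/c = 0.003 × (35.3 − 8.844)/8.844 = 0.00897.
Since ε_t ≥ 0.005, the section is tension-controlled.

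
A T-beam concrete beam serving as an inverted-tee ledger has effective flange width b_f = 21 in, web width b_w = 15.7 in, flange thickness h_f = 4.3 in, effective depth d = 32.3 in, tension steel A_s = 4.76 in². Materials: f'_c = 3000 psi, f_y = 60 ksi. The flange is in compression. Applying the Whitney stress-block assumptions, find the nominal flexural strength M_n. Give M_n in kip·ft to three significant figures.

Tension: T = A_s f_y = 4.76 × 60 = 285.6 kips.
Try a within the flange: a = T/(0.85 f'_c b_f) = 285.6/(0.85 × 3 × 21) = 5.333 in.
a = 5.333 > h_f = 4.3 in: the block extends into the web. Split into flange-overhang and web parts.
C_f = 0.85 f'_c (b_f − b_w) h_f = 0.85 × 3 × (21 − 15.7) × 4.3 = 58.1 kips.
Remaining web compression depth: a_w = (T − C_f)/(0.85 f'_c b_w) = (285.6 − 58.1)/(0.85 × 3 × 15.7) = 5.683 in.
M_n = C_f(d − h_f/2) + (T − C_f)(d − a_w/2) = 58.1 × (32.3 − 2.15) + 227.5 × (32.3 − 2.8415) = 1751.7 + 6701.8 = 8453.5 kip·in.
M_n = 8453.5/12 = 704.46 kip·ft.

M_n ≈ 704 kip·ft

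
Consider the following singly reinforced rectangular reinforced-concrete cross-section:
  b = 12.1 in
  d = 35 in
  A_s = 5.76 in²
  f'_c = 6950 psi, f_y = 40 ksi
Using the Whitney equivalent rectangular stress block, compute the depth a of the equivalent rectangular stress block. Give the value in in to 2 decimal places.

T = A_s f_y = 5.76 × 40 = 230.4 kips.
a = T/(0.85 f'_c b) = 230.4/(0.85 × 6.95 × 12.1) = 3.22 in.

a ≈ 3.22 in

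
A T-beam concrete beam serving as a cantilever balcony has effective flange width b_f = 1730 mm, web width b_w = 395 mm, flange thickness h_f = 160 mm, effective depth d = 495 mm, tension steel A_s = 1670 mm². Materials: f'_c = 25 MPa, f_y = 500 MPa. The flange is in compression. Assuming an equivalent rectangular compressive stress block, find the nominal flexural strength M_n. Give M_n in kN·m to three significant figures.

M_n ≈ 404 kN·m

Tension: T = A_s f_y = 1670 × 500 = 835000 N.
Try a within the flange: a = T/(0.85 f'_c b_f) = 835000/(0.85 × 25 × 1730) = 22.71 mm.
Since a = 22.71 ≤ h_f = 160 mm, the stress block lies entirely in the flange; analyse as a rectangular beam of width b_f.
M_n = T(d − a/2) = 835000 × (495 − 11.355) = 403.84 × 10⁶ N·mm.
M_n = 403.84 kN·m.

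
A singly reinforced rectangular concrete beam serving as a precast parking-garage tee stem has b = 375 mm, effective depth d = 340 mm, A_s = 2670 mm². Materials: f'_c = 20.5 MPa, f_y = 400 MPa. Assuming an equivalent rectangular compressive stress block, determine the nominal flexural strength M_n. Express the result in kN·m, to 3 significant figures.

T = A_s f_y = 2670 × 400 = 1068000 N = 1068 kN.
From C = T: a = T/(0.85 f'_c b) = 1068000/(0.85 × 20.5 × 375) = 163.44 mm.
M_n = T(d − a/2) = 1068 kN × (340 − 81.72) mm = 275.84 kN·m.

M_n ≈ 276 kN·m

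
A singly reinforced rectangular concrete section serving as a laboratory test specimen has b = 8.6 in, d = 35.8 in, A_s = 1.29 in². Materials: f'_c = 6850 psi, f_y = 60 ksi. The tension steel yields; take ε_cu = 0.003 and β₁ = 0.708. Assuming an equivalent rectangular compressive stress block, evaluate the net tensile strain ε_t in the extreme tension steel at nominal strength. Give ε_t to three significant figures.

ε_t ≈ 0.0462

a = A_s f_y/(0.85 f'_c b) = 1.546 in.
β₁ = 0.708, so c = a/β₁ = 1.546/0.708 = 2.184 in.
From the linear strain diagram with ε_cu = 0.003: ε_t = 0.003 (d − c)/c = 0.003 × (35.8 − 2.184)/2.184 = 0.0462.
Since ε_t ≥ 0.005, the section is tension-controlled.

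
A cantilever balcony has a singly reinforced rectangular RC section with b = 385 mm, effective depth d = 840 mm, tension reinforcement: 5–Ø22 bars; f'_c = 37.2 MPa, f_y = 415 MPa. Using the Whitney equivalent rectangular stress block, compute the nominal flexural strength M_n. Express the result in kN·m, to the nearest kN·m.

M_n ≈ 637 kN·m

A_s = 5 × 380 = 1900 mm².
T = A_s f_y = 1900 × 415 = 788500 N = 788.5 kN.
From C = T: a = T/(0.85 f'_c b) = 788500/(0.85 × 37.2 × 385) = 64.77 mm.
M_n = T(d − a/2) = 788.5 kN × (840 − 32.385) mm = 636.80 kN·m.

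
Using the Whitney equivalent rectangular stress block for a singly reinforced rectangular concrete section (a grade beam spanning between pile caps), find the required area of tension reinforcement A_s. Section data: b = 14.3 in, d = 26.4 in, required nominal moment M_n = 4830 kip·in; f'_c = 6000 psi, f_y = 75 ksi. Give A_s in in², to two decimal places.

A_s ≈ 2.57 in²

From M_n = 0.85 f'_c a b (d − a/2):
a = d − √(d² − 2M_n/(0.85 f'_c b)) = 26.4 − √(26.4² − 2 × 4830/(0.85 × 6 × 14.3)) = 2.641 in.
A_s = 0.85 f'_c a b / f_y = 0.85 × 6 × 2.641 × 14.3 / 75 = 2.568 in².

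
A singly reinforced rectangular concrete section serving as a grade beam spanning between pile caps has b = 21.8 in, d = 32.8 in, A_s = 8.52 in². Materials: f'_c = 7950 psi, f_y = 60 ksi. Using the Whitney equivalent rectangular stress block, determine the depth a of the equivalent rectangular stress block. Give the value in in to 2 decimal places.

a ≈ 3.47 in

T = A_s f_y = 8.52 × 60 = 511.2 kips.
a = T/(0.85 f'_c b) = 511.2/(0.85 × 7.95 × 21.8) = 3.47 in.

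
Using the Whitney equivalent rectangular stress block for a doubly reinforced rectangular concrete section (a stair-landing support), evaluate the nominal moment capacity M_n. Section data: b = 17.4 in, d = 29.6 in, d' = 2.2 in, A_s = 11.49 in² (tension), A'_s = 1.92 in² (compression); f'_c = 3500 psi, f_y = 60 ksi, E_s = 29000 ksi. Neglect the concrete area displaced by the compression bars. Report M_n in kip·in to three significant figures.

M_n ≈ 17000 kip·in

Assume both steels yield.
a = (A_s − A'_s) f_y/(0.85 f'_c b) = (11.49 − 1.92) × 60/(0.85 × 3.5 × 17.4) = 11.092 in.
c = a/β₁ = 11.092/0.85 = 13.049 in; ε'_s = 0.003(c − d')/c = 0.0025 ≥ ε_y = 0.0021, so the compression steel yields.
M_n = (A_s − A'_s) f_y (d − a/2) + A'_s f_y (d − d') = 574.2 × (29.6 − 5.546) + 115.2 × (29.6 − 2.2) = 13811.8 + 3156.5 = 16968.3 kip·in.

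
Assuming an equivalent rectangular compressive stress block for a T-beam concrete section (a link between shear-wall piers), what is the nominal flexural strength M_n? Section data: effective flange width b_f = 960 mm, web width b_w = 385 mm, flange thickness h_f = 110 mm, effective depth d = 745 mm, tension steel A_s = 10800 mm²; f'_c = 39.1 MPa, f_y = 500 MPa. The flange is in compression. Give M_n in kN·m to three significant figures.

M_n ≈ 3480 kN·m

Tension: T = A_s f_y = 10800 × 500 = 5400000 N.
Try a within the flange: a = T/(0.85 f'_c b_f) = 5400000/(0.85 × 39.1 × 960) = 169.25 mm.
a = 169.25 > h_f = 110 mm: the block extends into the web. Split into flange-overhang and web parts.
C_f = 0.85 f'_c (b_f − b_w) h_f = 0.85 × 39.1 × (960 − 385) × 110 = 2102114 N.
Remaining web compression depth: a_w = (T − C_f)/(0.85 f'_c b_w) = (5400000 − 2102114)/(0.85 × 39.1 × 385) = 257.74 mm.
M_n = C_f(d − h_f/2) + (T − C_f)(d − a_w/2) = 2102114 × (745 − 55) + 3297886 × (745 − 128.87) = 1450.46 + 2031.93 = 3482.39 × 10⁶ N·mm.
M_n = 3482.39 kN·m.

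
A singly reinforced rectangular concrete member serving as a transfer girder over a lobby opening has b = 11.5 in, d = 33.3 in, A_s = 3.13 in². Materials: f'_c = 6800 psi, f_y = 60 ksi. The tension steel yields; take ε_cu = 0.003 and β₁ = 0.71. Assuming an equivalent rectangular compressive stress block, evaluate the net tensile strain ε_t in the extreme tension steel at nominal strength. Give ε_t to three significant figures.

a = A_s f_y/(0.85 f'_c b) = 2.825 in.
β₁ = 0.71, so c = a/β₁ = 2.825/0.71 = 3.979 in.
From the linear strain diagram with ε_cu = 0.003: ε_t = 0.003 (d − c)/c = 0.003 × (33.3 − 3.979)/3.979 = 0.0221.
Since ε_t ≥ 0.005, the section is tension-controlled.

ε_t ≈ 0.0221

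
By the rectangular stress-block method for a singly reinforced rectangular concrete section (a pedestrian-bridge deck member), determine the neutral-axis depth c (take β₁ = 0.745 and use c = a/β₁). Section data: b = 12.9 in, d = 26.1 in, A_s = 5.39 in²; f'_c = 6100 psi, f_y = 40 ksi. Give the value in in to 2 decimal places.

c ≈ 4.33 in

T = A_s f_y = 5.39 × 40 = 215.6 kips.
a = T/(0.85 f'_c b) = 215.6/(0.85 × 6.1 × 12.9) = 3.2234 in.
With β₁ = 0.745, c = a/β₁ = 3.2234/0.745 = 4.33 in.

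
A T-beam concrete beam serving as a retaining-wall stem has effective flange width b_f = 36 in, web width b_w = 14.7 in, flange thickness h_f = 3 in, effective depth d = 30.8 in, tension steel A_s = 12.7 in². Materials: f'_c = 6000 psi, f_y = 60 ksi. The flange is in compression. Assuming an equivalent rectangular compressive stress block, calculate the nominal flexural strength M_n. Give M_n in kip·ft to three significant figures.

M_n ≈ 1810 kip·ft

Tension: T = A_s f_y = 12.7 × 60 = 762 kips.
Try a within the flange: a = T/(0.85 f'_c b_f) = 762/(0.85 × 6 × 36) = 4.150 in.
a = 4.150 > h_f = 3 in: the block extends into the web. Split into flange-overhang and web parts.
C_f = 0.85 f'_c (b_f − b_w) h_f = 0.85 × 6 × (36 − 14.7) × 3 = 325.9 kips.
Remaining web compression depth: a_w = (T − C_f)/(0.85 f'_c b_w) = (762 − 325.9)/(0.85 × 6 × 14.7) = 5.817 in.
M_n = C_f(d − h_f/2) + (T − C_f)(d − a_w/2) = 325.9 × (30.8 − 1.5) + 436.1 × (30.8 − 2.9085) = 9548.9 + 12163.5 = 21712.4 kip·in.
M_n = 21712.4/12 = 1809.37 kip·ft.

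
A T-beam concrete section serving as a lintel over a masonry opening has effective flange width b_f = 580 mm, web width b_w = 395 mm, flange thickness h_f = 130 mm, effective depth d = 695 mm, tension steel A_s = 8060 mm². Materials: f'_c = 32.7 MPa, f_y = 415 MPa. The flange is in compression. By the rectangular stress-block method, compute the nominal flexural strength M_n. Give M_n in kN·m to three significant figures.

M_n ≈ 1960 kN·m

Tension: T = A_s f_y = 8060 × 415 = 3344900 N.
Try a within the flange: a = T/(0.85 f'_c b_f) = 3344900/(0.85 × 32.7 × 580) = 207.49 mm.
a = 207.49 > h_f = 130 mm: the block extends into the web. Split into flange-overhang and web parts.
C_f = 0.85 f'_c (b_f − b_w) h_f = 0.85 × 32.7 × (580 − 395) × 130 = 668470 N.
Remaining web compression depth: a_w = (T − C_f)/(0.85 f'_c b_w) = (3344900 − 668470)/(0.85 × 32.7 × 395) = 243.78 mm.
M_n = C_f(d − h_f/2) + (T − C_f)(d − a_w/2) = 668470 × (695 − 65) + 2676430 × (695 − 121.89) = 421.14 + 1533.89 = 1955.03 × 10⁶ N·mm.
M_n = 1955.03 kN·m.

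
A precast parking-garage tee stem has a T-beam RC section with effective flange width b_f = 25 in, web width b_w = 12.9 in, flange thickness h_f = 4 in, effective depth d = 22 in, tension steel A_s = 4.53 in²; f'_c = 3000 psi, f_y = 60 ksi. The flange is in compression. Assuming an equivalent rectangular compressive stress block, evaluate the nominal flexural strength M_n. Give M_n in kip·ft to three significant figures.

Tension: T = A_s f_y = 4.53 × 60 = 271.8 kips.
Try a within the flange: a = T/(0.85 f'_c b_f) = 271.8/(0.85 × 3 × 25) = 4.264 in.
a = 4.264 > h_f = 4 in: the block extends into the web. Split into flange-overhang and web parts.
C_f = 0.85 f'_c (b_f − b_w) h_f = 0.85 × 3 × (25 − 12.9) × 4 = 123.4 kips.
Remaining web compression depth: a_w = (T − C_f)/(0.85 f'_c b_w) = (271.8 − 123.4)/(0.85 × 3 × 12.9) = 4.511 in.
M_n = C_f(d − h_f/2) + (T − C_f)(d − a_w/2) = 123.4 × (22 − 2) + 148.4 × (22 − 2.2555) = 2468.0 + 2930.1 = 5398.1 kip·in.
M_n = 5398.1/12 = 449.84 kip·ft.

M_n ≈ 450 kip·ft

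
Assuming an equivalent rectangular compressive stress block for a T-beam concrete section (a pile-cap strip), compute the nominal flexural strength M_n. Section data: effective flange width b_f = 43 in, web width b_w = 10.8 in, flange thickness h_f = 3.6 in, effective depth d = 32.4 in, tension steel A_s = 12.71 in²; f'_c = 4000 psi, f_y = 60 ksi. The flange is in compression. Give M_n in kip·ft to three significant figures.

M_n ≈ 1850 kip·ft

Tension: T = A_s f_y = 12.71 × 60 = 762.6 kips.
Try a within the flange: a = T/(0.85 f'_c b_f) = 762.6/(0.85 × 4 × 43) = 5.216 in.
a = 5.216 > h_f = 3.6 in: the block extends into the web. Split into flange-overhang and web parts.
C_f = 0.85 f'_c (b_f − b_w) h_f = 0.85 × 4 × (43 − 10.8) × 3.6 = 394.1 kips.
Remaining web compression depth: a_w = (T − C_f)/(0.85 f'_c b_w) = (762.6 − 394.1)/(0.85 × 4 × 10.8) = 10.035 in.
M_n = C_f(d − h_f/2) + (T − C_f)(d − a_w/2) = 394.1 × (32.4 − 1.8) + 368.5 × (32.4 − 5.0175) = 12059.5 + 10090.5 = 22150.0 kip·in.
M_n = 22150.0/12 = 1845.83 kip·ft.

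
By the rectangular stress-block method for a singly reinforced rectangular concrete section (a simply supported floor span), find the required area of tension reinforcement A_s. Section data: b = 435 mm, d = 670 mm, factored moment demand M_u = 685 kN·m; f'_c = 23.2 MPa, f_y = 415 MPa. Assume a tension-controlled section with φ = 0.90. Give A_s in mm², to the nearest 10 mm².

M_n = M_u/φ = 685/0.90 = 761.111 kN·m.
With M_n = 0.85 f'_c a b (d − a/2), solve the quadratic for a:
a = d − √(d² − 2M_n/(0.85 f'_c b)) = 670 − √(670² − 2 × 761.111×10⁶/(0.85 × 23.2 × 435)) = 148.99 mm.
A_s = 0.85 f'_c a b / f_y = 0.85 × 23.2 × 148.99 × 435 / 415 = 3079.7 mm².

A_s ≈ 3080 mm²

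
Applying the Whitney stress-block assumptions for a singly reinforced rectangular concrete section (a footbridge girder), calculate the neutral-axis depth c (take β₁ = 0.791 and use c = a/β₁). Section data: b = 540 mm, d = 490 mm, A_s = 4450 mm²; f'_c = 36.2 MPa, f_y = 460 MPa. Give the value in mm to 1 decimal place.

c ≈ 155.7 mm

T = A_s f_y = 4450 × 460 = 2047000 N = 2047 kN.
Setting C = 0.85 f'_c a b equal to T: a = 2047000/(0.85 × 36.2 × 540) = 123.196 mm.
With β₁ = 0.791, c = a/β₁ = 123.196/0.791 = 155.7 mm.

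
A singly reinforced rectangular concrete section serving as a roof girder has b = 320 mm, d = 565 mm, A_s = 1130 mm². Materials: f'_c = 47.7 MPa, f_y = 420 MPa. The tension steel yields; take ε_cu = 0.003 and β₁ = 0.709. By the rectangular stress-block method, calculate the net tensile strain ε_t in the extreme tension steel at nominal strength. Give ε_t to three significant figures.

a = A_s f_y/(0.85 f'_c b) = 36.58 mm.
β₁ = 0.709, so c = a/β₁ = 36.58/0.709 = 51.59 mm.
From the linear strain diagram with ε_cu = 0.003: ε_t = 0.003 (d − c)/c = 0.003 × (565 − 51.59)/51.59 = 0.0299.
Since ε_t ≥ 0.005, the section is tension-controlled.

ε_t ≈ 0.0299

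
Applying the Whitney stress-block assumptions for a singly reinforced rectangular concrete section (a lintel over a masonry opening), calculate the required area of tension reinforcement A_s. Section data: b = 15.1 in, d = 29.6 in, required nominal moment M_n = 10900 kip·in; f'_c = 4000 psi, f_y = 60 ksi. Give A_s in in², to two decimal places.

A_s ≈ 7.15 in²

From M_n = 0.85 f'_c a b (d − a/2):
a = d − √(d² − 2M_n/(0.85 f'_c b)) = 29.6 − √(29.6² − 2 × 10900/(0.85 × 4 × 15.1)) = 8.351 in.
A_s = 0.85 f'_c a b / f_y = 0.85 × 4 × 8.351 × 15.1 / 60 = 7.146 in².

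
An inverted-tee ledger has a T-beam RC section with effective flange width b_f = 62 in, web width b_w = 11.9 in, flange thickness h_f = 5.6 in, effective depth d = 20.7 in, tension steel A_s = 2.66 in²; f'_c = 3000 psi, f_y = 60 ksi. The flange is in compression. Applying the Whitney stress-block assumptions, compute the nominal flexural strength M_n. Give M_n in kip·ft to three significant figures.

Tension: T = A_s f_y = 2.66 × 60 = 159.6 kips.
Try a within the flange: a = T/(0.85 f'_c b_f) = 159.6/(0.85 × 3 × 62) = 1.009 in.
Since a = 1.009 ≤ h_f = 5.6 in, the stress block lies entirely in the flange; analyse as a rectangular beam of width b_f.
M_n = T(d − a/2) = 159.6 × (20.7 − 0.5045) = 3223.2 kip·in.
M_n = 3223.2/12 = 268.60 kip·ft.

M_n ≈ 269 kip·ft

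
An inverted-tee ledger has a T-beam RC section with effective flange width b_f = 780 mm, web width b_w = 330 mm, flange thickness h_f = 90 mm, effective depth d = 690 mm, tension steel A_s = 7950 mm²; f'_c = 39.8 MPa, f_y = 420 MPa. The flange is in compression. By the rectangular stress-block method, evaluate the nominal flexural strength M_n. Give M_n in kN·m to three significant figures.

Tension: T = A_s f_y = 7950 × 420 = 3339000 N.
Try a within the flange: a = T/(0.85 f'_c b_f) = 3339000/(0.85 × 39.8 × 780) = 126.54 mm.
a = 126.54 > h_f = 90 mm: the block extends into the web. Split into flange-overhang and web parts.
C_f = 0.85 f'_c (b_f − b_w) h_f = 0.85 × 39.8 × (780 − 330) × 90 = 1370115 N.
Remaining web compression depth: a_w = (T − C_f)/(0.85 f'_c b_w) = (3339000 − 1370115)/(0.85 × 39.8 × 330) = 176.36 mm.
M_n = C_f(d − h_f/2) + (T − C_f)(d − a_w/2) = 1370115 × (690 − 45) + 1968885 × (690 − 88.18) = 883.72 + 1184.91 = 2068.63 × 10⁶ N·mm.
M_n = 2068.63 kN·m.

M_n ≈ 2070 kN·m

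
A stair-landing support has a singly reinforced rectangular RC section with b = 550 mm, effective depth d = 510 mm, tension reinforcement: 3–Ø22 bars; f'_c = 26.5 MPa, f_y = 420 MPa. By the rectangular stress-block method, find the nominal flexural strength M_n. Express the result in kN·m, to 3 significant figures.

A_s = 3 × 380 = 1140 mm².
T = A_s f_y = 1140 × 420 = 478800 N = 478.8 kN.
From C = T: a = T/(0.85 f'_c b) = 478800/(0.85 × 26.5 × 550) = 38.65 mm.
M_n = T(d − a/2) = 478.8 kN × (510 − 19.325) mm = 234.94 kN·m.

M_n ≈ 235 kN·m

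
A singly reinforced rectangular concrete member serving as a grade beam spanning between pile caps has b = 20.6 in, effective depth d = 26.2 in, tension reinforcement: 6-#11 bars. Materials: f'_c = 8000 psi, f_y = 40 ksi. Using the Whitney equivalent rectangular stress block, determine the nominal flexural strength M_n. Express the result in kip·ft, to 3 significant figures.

A_s = 6 × 1.56 = 9.36 in².
T = A_s f_y = 9.36 × 40 = 374.4 kips.
a = T/(0.85 f'_c b) = 374.4/(0.85 × 8 × 20.6) = 2.673 in.
M_n = T(d − a/2) = 374.4 × (26.2 − 1.3365) = 9308.9 kip·in = 9308.9/12 = 775.74 kip·ft.

M_n ≈ 776 kip·ft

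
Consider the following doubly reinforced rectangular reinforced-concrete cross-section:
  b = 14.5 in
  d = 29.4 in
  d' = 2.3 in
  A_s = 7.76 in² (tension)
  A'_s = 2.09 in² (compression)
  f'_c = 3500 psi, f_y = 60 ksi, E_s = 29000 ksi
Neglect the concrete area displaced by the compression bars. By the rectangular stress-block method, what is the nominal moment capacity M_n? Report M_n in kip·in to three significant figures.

M_n ≈ 12100 kip·in

Assume both steels yield.
a = (A_s − A'_s) f_y/(0.85 f'_c b) = (7.76 − 2.09) × 60/(0.85 × 3.5 × 14.5) = 7.886 in.
c = a/β₁ = 7.886/0.85 = 9.278 in; ε'_s = 0.003(c − d')/c = 0.0023 ≥ ε_y = 0.0021, so the compression steel yields.
M_n = (A_s − A'_s) f_y (d − a/2) + A'_s f_y (d − d') = 340.2 × (29.4 − 3.943) + 125.4 × (29.4 − 2.3) = 8660.5 + 3398.3 = 12058.8 kip·in.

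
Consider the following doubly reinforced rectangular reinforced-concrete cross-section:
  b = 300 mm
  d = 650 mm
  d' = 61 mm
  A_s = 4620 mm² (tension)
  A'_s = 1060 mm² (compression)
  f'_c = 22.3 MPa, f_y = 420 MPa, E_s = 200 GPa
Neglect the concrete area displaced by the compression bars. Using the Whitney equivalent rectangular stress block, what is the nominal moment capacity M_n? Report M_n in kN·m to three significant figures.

M_n ≈ 1040 kN·m

Assume both tension and compression steel yield.
Net tension couple steel: A_s − A'_s = 3560 mm².
a = (A_s − A'_s) f_y / (0.85 f'_c b) = 1495200/(0.85 × 22.3 × 300) = 262.94 mm.
c = a/β₁ = 262.94/0.85 = 309.34 mm; ε'_s = 0.003(c − d')/c = 0.0024 ≥ f_y/E_s = 0.0021, so compression steel does yield.
M_n = (A_s − A'_s) f_y (d − a/2) + A'_s f_y (d − d') = [1495200 × (650 − 131.47) + 445200 × (650 − 61)] × 10⁻⁶ = 775.31 + 262.22 = 1037.53 kN·m.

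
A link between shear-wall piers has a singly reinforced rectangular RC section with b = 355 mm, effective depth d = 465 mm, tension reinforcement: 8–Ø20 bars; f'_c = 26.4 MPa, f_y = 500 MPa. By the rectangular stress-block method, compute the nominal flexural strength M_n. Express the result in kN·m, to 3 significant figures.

M_n ≈ 485 kN·m

A_s = 8 × 314 = 2512 mm².
T = A_s f_y = 2512 × 500 = 1256000 N = 1256 kN.
From C = T: a = T/(0.85 f'_c b) = 1256000/(0.85 × 26.4 × 355) = 157.67 mm.
M_n = T(d − a/2) = 1256 kN × (465 − 78.835) mm = 485.02 kN·m.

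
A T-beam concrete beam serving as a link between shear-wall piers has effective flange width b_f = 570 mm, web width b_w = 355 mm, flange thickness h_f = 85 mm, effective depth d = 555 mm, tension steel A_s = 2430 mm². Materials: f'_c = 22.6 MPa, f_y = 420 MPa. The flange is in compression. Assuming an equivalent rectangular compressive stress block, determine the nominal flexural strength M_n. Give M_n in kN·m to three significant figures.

M_n ≈ 519 kN·m

Tension: T = A_s f_y = 2430 × 420 = 1020600 N.
Try a within the flange: a = T/(0.85 f'_c b_f) = 1020600/(0.85 × 22.6 × 570) = 93.21 mm.
a = 93.21 > h_f = 85 mm: the block extends into the web. Split into flange-overhang and web parts.
C_f = 0.85 f'_c (b_f − b_w) h_f = 0.85 × 22.6 × (570 − 355) × 85 = 351063 N.
Remaining web compression depth: a_w = (T − C_f)/(0.85 f'_c b_w) = (1020600 − 351063)/(0.85 × 22.6 × 355) = 98.18 mm.
M_n = C_f(d − h_f/2) + (T − C_f)(d − a_w/2) = 351063 × (555 − 42.5) + 669537 × (555 − 49.09) = 179.92 + 338.73 = 518.65 × 10⁶ N·mm.
M_n = 518.65 kN·m.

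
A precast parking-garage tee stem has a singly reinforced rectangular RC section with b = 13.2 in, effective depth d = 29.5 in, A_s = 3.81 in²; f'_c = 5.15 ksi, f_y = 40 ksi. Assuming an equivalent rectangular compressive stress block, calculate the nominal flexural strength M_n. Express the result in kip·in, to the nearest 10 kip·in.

T = A_s f_y = 3.81 × 40 = 152.4 kips.
a = T/(0.85 f'_c b) = 152.4/(0.85 × 5.15 × 13.2) = 2.637 in.
M_n = T(d − a/2) = 152.4 × (29.5 − 1.3185) = 4294.9 kip·in.

M_n ≈ 4290 kip·in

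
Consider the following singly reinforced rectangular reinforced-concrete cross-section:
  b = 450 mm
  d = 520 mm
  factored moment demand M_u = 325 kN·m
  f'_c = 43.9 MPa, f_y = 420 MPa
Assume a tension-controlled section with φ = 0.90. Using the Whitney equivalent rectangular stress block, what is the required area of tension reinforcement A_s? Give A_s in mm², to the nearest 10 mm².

A_s ≈ 1730 mm²

M_n = M_u/φ = 325/0.90 = 361.111 kN·m.
With M_n = 0.85 f'_c a b (d − a/2), solve the quadratic for a:
a = d − √(d² − 2M_n/(0.85 f'_c b)) = 520 − √(520² − 2 × 361.111×10⁶/(0.85 × 43.9 × 450)) = 43.15 mm.
A_s = 0.85 f'_c a b / f_y = 0.85 × 43.9 × 43.15 × 450 / 420 = 1725.2 mm².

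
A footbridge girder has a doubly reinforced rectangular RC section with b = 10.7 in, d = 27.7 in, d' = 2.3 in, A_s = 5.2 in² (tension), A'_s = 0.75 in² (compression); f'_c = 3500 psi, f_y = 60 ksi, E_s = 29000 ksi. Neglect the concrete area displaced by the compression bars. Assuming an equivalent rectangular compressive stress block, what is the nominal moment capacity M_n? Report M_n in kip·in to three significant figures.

Assume both steels yield.
a = (A_s − A'_s) f_y/(0.85 f'_c b) = (5.2 − 0.75) × 60/(0.85 × 3.5 × 10.7) = 8.388 in.
c = a/β₁ = 8.388/0.85 = 9.868 in; ε'_s = 0.003(c − d')/c = 0.0023 ≥ ε_y = 0.0021, so the compression steel yields.
M_n = (A_s − A'_s) f_y (d − a/2) + A'_s f_y (d − d') = 267 × (27.7 − 4.194) + 45 × (27.7 − 2.3) = 6276.1 + 1143.0 = 7419.1 kip·in.

M_n ≈ 7420 kip·in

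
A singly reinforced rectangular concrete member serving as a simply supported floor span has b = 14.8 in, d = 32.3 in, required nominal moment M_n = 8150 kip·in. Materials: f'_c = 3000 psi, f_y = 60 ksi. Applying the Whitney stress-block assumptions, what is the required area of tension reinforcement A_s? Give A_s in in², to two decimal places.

A_s ≈ 4.76 in²

From M_n = 0.85 f'_c a b (d − a/2):
a = d − √(d² − 2M_n/(0.85 f'_c b)) = 32.3 − √(32.3² − 2 × 8150/(0.85 × 3 × 14.8)) = 7.574 in.
A_s = 0.85 f'_c a b / f_y = 0.85 × 3 × 7.574 × 14.8 / 60 = 4.764 in².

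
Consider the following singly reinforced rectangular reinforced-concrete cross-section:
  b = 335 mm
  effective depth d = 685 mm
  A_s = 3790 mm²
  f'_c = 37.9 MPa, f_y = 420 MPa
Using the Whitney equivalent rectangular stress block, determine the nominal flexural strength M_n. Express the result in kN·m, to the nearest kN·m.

M_n ≈ 973 kN·m

T = A_s f_y = 3790 × 420 = 1591800 N = 1591.8 kN.
From C = T: a = T/(0.85 f'_c b) = 1591800/(0.85 × 37.9 × 335) = 147.50 mm.
M_n = T(d − a/2) = 1591.8 kN × (685 − 73.75) mm = 972.99 kN·m.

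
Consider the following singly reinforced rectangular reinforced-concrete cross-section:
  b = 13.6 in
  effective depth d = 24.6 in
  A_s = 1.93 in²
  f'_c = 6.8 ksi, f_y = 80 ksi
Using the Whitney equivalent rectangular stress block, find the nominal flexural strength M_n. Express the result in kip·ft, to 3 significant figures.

T = A_s f_y = 1.93 × 80 = 154.4 kips.
a = T/(0.85 f'_c b) = 154.4/(0.85 × 6.8 × 13.6) = 1.964 in.
M_n = T(d − a/2) = 154.4 × (24.6 − 0.982) = 3646.6 kip·in = 3646.6/12 = 303.88 kip·ft.

M_n ≈ 304 kip·ft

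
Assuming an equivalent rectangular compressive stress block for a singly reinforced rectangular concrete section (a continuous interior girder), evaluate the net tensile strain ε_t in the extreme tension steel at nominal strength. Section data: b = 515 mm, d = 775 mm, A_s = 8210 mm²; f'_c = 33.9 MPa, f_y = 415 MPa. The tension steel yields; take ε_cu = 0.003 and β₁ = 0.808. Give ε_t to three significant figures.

ε_t ≈ 0.00518

a = A_s f_y/(0.85 f'_c b) = 229.60 mm.
β₁ = 0.808, so c = a/β₁ = 229.60/0.808 = 284.16 mm.
From the linear strain diagram with ε_cu = 0.003: ε_t = 0.003 (d − c)/c = 0.003 × (775 − 284.16)/284.16 = 0.00518.
Since ε_t ≥ 0.005, the section is tension-controlled.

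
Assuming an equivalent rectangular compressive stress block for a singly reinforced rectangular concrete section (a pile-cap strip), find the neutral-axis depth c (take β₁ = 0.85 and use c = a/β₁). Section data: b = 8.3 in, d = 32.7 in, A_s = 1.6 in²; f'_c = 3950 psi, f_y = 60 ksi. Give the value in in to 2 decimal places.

c ≈ 4.05 in

T = A_s f_y = 1.6 × 60 = 96 kips.
a = T/(0.85 f'_c b) = 96/(0.85 × 3.95 × 8.3) = 3.4449 in.
With β₁ = 0.85, c = a/β₁ = 3.4449/0.85 = 4.05 in.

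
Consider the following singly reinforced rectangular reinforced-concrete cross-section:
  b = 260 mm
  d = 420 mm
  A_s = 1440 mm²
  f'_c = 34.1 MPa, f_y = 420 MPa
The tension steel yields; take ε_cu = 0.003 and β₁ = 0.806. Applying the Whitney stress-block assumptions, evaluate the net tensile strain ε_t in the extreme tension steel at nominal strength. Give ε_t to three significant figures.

a = A_s f_y/(0.85 f'_c b) = 80.25 mm.
β₁ = 0.806, so c = a/β₁ = 80.25/0.806 = 99.57 mm.
From the linear strain diagram with ε_cu = 0.003: ε_t = 0.003 (d − c)/c = 0.003 × (420 − 99.57)/99.57 = 0.00965.
Since ε_t ≥ 0.005, the section is tension-controlled.

ε_t ≈ 0.00965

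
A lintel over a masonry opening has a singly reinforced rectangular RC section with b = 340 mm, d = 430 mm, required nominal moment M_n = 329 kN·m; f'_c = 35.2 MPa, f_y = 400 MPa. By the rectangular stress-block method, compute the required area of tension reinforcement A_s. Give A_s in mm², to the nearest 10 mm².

With M_n = 0.85 f'_c a b (d − a/2), solve the quadratic for a:
a = d − √(d² − 2M_n/(0.85 f'_c b)) = 430 − √(430² − 2 × 329×10⁶/(0.85 × 35.2 × 340)) = 83.28 mm.
A_s = 0.85 f'_c a b / f_y = 0.85 × 35.2 × 83.28 × 340 / 400 = 2118.0 mm².

A_s ≈ 2120 mm²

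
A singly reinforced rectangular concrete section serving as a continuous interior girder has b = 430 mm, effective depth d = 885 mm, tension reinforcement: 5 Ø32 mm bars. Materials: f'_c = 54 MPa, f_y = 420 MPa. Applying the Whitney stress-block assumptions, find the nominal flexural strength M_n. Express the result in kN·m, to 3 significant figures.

M_n ≈ 1420 kN·m

A_s = 5 × 804 = 4020 mm².
T = A_s f_y = 4020 × 420 = 1688400 N = 1688.4 kN.
From C = T: a = T/(0.85 f'_c b) = 1688400/(0.85 × 54 × 430) = 85.54 mm.
M_n = T(d − a/2) = 1688.4 kN × (885 − 42.77) mm = 1422.02 kN·m.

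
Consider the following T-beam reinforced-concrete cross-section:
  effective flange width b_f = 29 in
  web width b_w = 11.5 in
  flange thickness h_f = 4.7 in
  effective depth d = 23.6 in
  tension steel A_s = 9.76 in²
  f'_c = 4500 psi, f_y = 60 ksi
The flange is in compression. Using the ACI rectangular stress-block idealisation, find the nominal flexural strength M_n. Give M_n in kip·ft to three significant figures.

Tension: T = A_s f_y = 9.76 × 60 = 585.6 kips.
Try a within the flange: a = T/(0.85 f'_c b_f) = 585.6/(0.85 × 4.5 × 29) = 5.279 in.
a = 5.279 > h_f = 4.7 in: the block extends into the web. Split into flange-overhang and web parts.
C_f = 0.85 f'_c (b_f − b_w) h_f = 0.85 × 4.5 × (29 − 11.5) × 4.7 = 314.6 kips.
Remaining web compression depth: a_w = (T − C_f)/(0.85 f'_c b_w) = (585.6 − 314.6)/(0.85 × 4.5 × 11.5) = 6.161 in.
M_n = C_f(d − h_f/2) + (T − C_f)(d − a_w/2) = 314.6 × (23.6 − 2.35) + 271 × (23.6 − 3.0805) = 6685.3 + 5560.8 = 12246.1 kip·in.
M_n = 12246.1/12 = 1020.51 kip·ft.

M_n ≈ 1020 kip·ft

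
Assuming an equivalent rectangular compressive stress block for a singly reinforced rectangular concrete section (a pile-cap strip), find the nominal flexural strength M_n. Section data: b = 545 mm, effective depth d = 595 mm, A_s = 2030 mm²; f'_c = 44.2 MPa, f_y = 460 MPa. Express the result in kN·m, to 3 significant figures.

M_n ≈ 534 kN·m

T = A_s f_y = 2030 × 460 = 933800 N = 933.8 kN.
From C = T: a = T/(0.85 f'_c b) = 933800/(0.85 × 44.2 × 545) = 45.61 mm.
M_n = T(d − a/2) = 933.8 kN × (595 − 22.805) mm = 534.32 kN·m.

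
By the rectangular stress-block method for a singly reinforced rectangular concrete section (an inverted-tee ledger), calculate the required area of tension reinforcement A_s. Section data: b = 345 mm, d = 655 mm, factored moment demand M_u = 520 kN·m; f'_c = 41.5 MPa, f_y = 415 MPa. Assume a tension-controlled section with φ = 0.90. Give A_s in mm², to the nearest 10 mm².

A_s ≈ 2260 mm²

M_n = M_u/φ = 520/0.90 = 577.778 kN·m.
With M_n = 0.85 f'_c a b (d − a/2), solve the quadratic for a:
a = d − √(d² − 2M_n/(0.85 f'_c b)) = 655 − √(655² − 2 × 577.778×10⁶/(0.85 × 41.5 × 345)) = 77.01 mm.
A_s = 0.85 f'_c a b / f_y = 0.85 × 41.5 × 77.01 × 345 / 415 = 2258.3 mm².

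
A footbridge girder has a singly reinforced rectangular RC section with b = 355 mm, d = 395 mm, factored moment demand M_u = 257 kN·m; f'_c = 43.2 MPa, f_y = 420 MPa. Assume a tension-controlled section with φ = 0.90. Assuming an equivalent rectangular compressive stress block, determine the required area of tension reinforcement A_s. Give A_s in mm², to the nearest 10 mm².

M_n = M_u/φ = 257/0.90 = 285.556 kN·m.
With M_n = 0.85 f'_c a b (d − a/2), solve the quadratic for a:
a = d − √(d² − 2M_n/(0.85 f'_c b)) = 395 − √(395² − 2 × 285.556×10⁶/(0.85 × 43.2 × 355)) = 60.02 mm.
A_s = 0.85 f'_c a b / f_y = 0.85 × 43.2 × 60.02 × 355 / 420 = 1862.8 mm².

A_s ≈ 1860 mm²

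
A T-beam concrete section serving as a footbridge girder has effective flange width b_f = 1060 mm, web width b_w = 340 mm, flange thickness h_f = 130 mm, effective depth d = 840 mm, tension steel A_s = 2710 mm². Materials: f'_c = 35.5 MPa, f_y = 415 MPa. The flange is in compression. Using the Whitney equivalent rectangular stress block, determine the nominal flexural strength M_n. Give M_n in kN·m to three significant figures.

Tension: T = A_s f_y = 2710 × 415 = 1124650 N.
Try a within the flange: a = T/(0.85 f'_c b_f) = 1124650/(0.85 × 35.5 × 1060) = 35.16 mm.
Since a = 35.16 ≤ h_f = 130 mm, the stress block lies entirely in the flange; analyse as a rectangular beam of width b_f.
M_n = T(d − a/2) = 1124650 × (840 − 17.58) = 924.93 × 10⁶ N·mm.
M_n = 924.93 kN·m.

M_n ≈ 925 kN·m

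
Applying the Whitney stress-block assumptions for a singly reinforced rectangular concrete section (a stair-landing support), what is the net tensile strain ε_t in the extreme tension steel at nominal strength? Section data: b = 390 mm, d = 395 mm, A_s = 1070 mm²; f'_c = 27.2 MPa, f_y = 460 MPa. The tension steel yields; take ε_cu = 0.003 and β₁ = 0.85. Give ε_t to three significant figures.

a = A_s f_y/(0.85 f'_c b) = 54.59 mm.
β₁ = 0.85, so c = a/β₁ = 54.59/0.85 = 64.22 mm.
From the linear strain diagram with ε_cu = 0.003: ε_t = 0.003 (d − c)/c = 0.003 × (395 − 64.22)/64.22 = 0.0155.
Since ε_t ≥ 0.005, the section is tension-controlled.

ε_t ≈ 0.0155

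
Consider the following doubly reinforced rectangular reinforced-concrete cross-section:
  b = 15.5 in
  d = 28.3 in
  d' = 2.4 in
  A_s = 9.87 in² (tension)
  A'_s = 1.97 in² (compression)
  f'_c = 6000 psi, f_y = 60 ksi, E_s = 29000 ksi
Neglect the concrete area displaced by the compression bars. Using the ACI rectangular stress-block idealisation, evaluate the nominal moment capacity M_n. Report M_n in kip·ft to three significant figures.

Assume both steels yield.
a = (A_s − A'_s) f_y/(0.85 f'_c b) = (9.87 − 1.97) × 60/(0.85 × 6 × 15.5) = 5.996 in.
c = a/β₁ = 5.996/0.75 = 7.995 in; ε'_s = 0.003(c − d')/c = 0.0021 ≥ ε_y = 0.0021, so the compression steel yields.
M_n = (A_s − A'_s) f_y (d − a/2) + A'_s f_y (d − d') = 474 × (28.3 − 2.998) + 118.2 × (28.3 − 2.4) = 11993.1 + 3061.4 = 15054.5 kip·in = 15054.5/12 = 1254.54 kip·ft.

M_n ≈ 1250 kip·ft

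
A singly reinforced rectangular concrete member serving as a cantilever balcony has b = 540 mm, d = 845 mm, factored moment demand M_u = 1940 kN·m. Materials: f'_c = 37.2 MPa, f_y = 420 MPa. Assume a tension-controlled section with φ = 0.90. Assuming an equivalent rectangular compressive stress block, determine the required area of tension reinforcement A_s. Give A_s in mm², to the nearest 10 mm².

M_n = M_u/φ = 1940/0.90 = 2155.56 kN·m.
With M_n = 0.85 f'_c a b (d − a/2), solve the quadratic for a:
a = d − √(d² − 2M_n/(0.85 f'_c b)) = 845 − √(845² − 2 × 2155.56×10⁶/(0.85 × 37.2 × 540)) = 165.63 mm.
A_s = 0.85 f'_c a b / f_y = 0.85 × 37.2 × 165.63 × 540 / 420 = 6733.6 mm².

A_s ≈ 6730 mm²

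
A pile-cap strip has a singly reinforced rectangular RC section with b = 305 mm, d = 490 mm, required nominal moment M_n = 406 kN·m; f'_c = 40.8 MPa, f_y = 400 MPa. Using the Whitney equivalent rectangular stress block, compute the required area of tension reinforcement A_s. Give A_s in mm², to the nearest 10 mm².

A_s ≈ 2270 mm²

With M_n = 0.85 f'_c a b (d − a/2), solve the quadratic for a:
a = d − √(d² − 2M_n/(0.85 f'_c b)) = 490 − √(490² − 2 × 406×10⁶/(0.85 × 40.8 × 305)) = 85.86 mm.
A_s = 0.85 f'_c a b / f_y = 0.85 × 40.8 × 85.86 × 305 / 400 = 2270.4 mm².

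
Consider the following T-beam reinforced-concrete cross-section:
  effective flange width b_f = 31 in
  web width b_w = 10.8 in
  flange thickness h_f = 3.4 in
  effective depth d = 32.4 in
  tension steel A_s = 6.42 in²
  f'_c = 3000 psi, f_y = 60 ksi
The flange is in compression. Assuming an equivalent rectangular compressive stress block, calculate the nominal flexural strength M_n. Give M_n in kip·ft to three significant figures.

M_n ≈ 948 kip·ft

Tension: T = A_s f_y = 6.42 × 60 = 385.2 kips.
Try a within the flange: a = T/(0.85 f'_c b_f) = 385.2/(0.85 × 3 × 31) = 4.873 in.
a = 4.873 > h_f = 3.4 in: the block extends into the web. Split into flange-overhang and web parts.
C_f = 0.85 f'_c (b_f − b_w) h_f = 0.85 × 3 × (31 − 10.8) × 3.4 = 175.1 kips.
Remaining web compression depth: a_w = (T − C_f)/(0.85 f'_c b_w) = (385.2 − 175.1)/(0.85 × 3 × 10.8) = 7.629 in.
M_n = C_f(d − h_f/2) + (T − C_f)(d − a_w/2) = 175.1 × (32.4 − 1.7) + 210.1 × (32.4 − 3.8145) = 5375.6 + 6005.8 = 11381.4 kip·in.
M_n = 11381.4/12 = 948.45 kip·ft.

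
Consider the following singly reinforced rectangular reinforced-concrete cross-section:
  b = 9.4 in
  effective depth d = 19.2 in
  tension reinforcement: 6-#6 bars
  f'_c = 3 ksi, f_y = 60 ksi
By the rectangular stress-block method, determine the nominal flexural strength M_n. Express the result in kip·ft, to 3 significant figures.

A_s = 6 × 0.44 = 2.64 in².
T = A_s f_y = 2.64 × 60 = 158.4 kips.
a = T/(0.85 f'_c b) = 158.4/(0.85 × 3 × 9.4) = 6.608 in.
M_n = T(d − a/2) = 158.4 × (19.2 − 3.304) = 2517.9 kip·in = 2517.9/12 = 209.83 kip·ft.

M_n ≈ 210 kip·ft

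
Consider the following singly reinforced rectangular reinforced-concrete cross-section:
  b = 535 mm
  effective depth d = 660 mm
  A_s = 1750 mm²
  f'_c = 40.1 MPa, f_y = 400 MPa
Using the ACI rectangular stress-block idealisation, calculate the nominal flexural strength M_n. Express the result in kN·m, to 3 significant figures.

M_n ≈ 449 kN·m

T = A_s f_y = 1750 × 400 = 700000 N = 700 kN.
From C = T: a = T/(0.85 f'_c b) = 700000/(0.85 × 40.1 × 535) = 38.39 mm.
M_n = T(d − a/2) = 700 kN × (660 − 19.195) mm = 448.56 kN·m.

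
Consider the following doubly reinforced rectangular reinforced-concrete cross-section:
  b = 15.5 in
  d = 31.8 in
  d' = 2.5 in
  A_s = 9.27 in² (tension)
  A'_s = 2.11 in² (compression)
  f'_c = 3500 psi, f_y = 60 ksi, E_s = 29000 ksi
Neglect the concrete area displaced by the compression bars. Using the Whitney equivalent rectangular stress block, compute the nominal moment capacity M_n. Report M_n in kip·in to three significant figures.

Assume both steels yield.
a = (A_s − A'_s) f_y/(0.85 f'_c b) = (9.27 − 2.11) × 60/(0.85 × 3.5 × 15.5) = 9.316 in.
c = a/β₁ = 9.316/0.85 = 10.960 in; ε'_s = 0.003(c − d')/c = 0.0023 ≥ ε_y = 0.0021, so the compression steel yields.
M_n = (A_s − A'_s) f_y (d − a/2) + A'_s f_y (d − d') = 429.6 × (31.8 − 4.658) + 126.6 × (31.8 − 2.5) = 11660.2 + 3709.4 = 15369.6 kip·in.

M_n ≈ 15400 kip·in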